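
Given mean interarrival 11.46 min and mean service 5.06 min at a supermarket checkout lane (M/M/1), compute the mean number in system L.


λ = 60/11.46 = 5.2356 /hr
μ = 60/5.06 = 11.8577 /hr
ρ = λ/μ = 5.2356/11.8577 = 0.4415
L = ρ/(1−ρ) = 0.4415/0.5585 = 0.7906

Final: 0.7906


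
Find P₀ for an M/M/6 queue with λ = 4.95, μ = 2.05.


a = λ/μ = 4.95/2.05 = 2.4146; ρ = a/c = 0.4024
Σ_{k=0}^{5} a^k/k! (terms k=0..5) = 1.00000 + 2.41463 + 2.91523 + 2.34640 + 1.41643 + 0.68403 = 10.77672
Tail: a^6/(6!(1−ρ)) = 198.20200/(720·0.5976) = 0.46067
P₀ = 1/(10.77672 + 0.46067) = 1/11.23740 = 0.088989

Final: 0.088989


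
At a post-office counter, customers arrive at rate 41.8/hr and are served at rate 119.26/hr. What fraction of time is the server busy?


ρ = λ/μ = 41.8/119.26 = 0.3505

Final: 0.3505


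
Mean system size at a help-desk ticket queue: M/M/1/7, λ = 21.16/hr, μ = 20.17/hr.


ρ = 21.16/20.17 = 1.0491
L = ρ[1 − (K+1)ρ^K + Kρ^(K+1)] / [(1−ρ)(1−ρ^(K+1))]
Numerator: 1.0491·(1 − 8·1.398519 + 7·1.467162) = 0.086008
Denominator: (-0.04908)·(-0.467162) = 0.022930
L = 0.086008/0.022930 = 3.7509

Final: 3.7509


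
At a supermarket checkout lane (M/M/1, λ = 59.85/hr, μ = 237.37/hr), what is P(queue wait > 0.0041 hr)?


ρ = 59.85/237.37 = 0.2521
P(Wq > t) = ρ·e^{−(μ−λ)t} = 0.2521·e^{−0.7278}
= 0.2521·0.482955 = 0.121771

Final: 0.121771


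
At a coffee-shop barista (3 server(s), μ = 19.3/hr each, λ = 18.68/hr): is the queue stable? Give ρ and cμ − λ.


Total capacity cμ = 3·19.3 = 57.90/hr
ρ = λ/(cμ) = 18.68/57.90 = 0.3226
Stable ⇔ ρ < 1: YES
Spare capacity = cμ − λ = 57.90 − 18.68 = 39.22/hr

Final: ρ = 0.3226; stable; margin = 39.22/hr


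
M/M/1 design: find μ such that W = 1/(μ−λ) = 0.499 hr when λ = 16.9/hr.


W = 1/(μ−λ) ⇒ μ − λ = 1/W = 1/0.499 = 2.0040
μ = λ + 1/W = 16.9 + 2.0040 = 18.9040 per hr

Final: 18.9040 /hr


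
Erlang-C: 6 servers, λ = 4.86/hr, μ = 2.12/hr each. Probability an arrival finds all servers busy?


a = λ/μ = 2.2925; ρ = a/6 = 0.3821
P₀ = 0.100678 (from M/M/c formula)
C(c,a) = [a^c/(c!(1−ρ))]·P₀ = [145.14512/(720·0.6179)]·0.100678
= 0.32624·0.100678 = 0.032845

Final: 0.032845


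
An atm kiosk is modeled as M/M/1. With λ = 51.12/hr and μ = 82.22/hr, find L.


ρ = λ/μ = 51.12/82.22 = 0.6217
L = ρ/(1−ρ) = 0.6217/(1 − 0.6217) = 0.6217/0.3783 = 1.6437

Final: 1.6437


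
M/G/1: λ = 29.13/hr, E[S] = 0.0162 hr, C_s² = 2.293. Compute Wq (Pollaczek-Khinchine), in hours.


ρ = λ·E[S] = 29.13·0.0162 = 0.4719
E[S²] = E[S]²(1+C_s²) = 0.0162²·(1+2.293) = 0.0008642
Wq = λ·E[S²]/(2(1−ρ)) = 29.13·0.0008642/(2·0.5281) = 0.02384 hr

Final: 0.02384 hr


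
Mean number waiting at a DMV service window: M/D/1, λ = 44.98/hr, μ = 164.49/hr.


ρ = 44.98/164.49 = 0.2735
M/D/1: Lq = ρ²/(2(1−ρ)) = 0.07478/(2·0.7265) = 0.05146

Final: 0.05146


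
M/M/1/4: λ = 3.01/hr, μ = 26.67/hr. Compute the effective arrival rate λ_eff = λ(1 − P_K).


ρ = 0.1129; P_K = (1−ρ)ρ^4/(1−ρ^5) = 0.0001439
λ_eff = λ(1 − P_K) = 3.01·(1 − 0.0001439) = 3.01·0.999856 = 3.0096 /hr

Final: 3.0096 /hr


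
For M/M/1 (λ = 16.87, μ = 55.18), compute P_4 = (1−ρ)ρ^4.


ρ = 16.87/55.18 = 0.3057
P_n = (1−ρ)·ρ^n = (1 − 0.3057)·0.3057^4 = 0.6943·0.008736 = 0.006065

Final: 0.006065


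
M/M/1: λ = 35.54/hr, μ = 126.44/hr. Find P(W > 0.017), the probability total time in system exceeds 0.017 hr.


W ~ Exponential(μ−λ) for M/M/1.
μ − λ = 126.44 − 35.54 = 90.9000
P(W > t) = e^{−(μ−λ)t} = e^{−1.5453} = 0.213248

Final: 0.213248


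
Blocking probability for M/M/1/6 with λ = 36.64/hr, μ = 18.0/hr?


ρ = λ/μ = 36.64/18.0 = 2.0356
P_K = (1−ρ)ρ^K/(1−ρ^(K+1)) = (-1.0356·71.137363)/(1 − 144.804054)
= -73.666691/-143.804054 = 0.512271

Final: 0.512271


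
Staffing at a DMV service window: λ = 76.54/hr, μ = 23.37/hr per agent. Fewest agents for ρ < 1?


Stability requires cμ > λ ⇔ c > λ/μ.
λ/μ = 76.54/23.37 = 3.2751
Minimum integer c = ⌊3.2751⌋ + 1 = 4
Check: 4·23.37 = 93.48 > 76.54, while 3·23.37 = 70.11 ≤ 76.54

Final: 4 servers


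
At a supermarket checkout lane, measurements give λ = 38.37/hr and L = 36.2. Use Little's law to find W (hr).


W = L/λ = 36.2/38.37 = 0.9434 hr

Final: 0.9434 hr


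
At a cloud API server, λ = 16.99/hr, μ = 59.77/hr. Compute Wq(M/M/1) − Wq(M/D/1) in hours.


ρ = 16.99/59.77 = 0.2843
Wq(M/M/1) = ρ/(μ−λ) = 0.2843/42.78 = 0.006645 hr
Wq(M/D/1) = ρ/(2(μ−λ)) = 0.003322 hr
Savings = 0.006645 − 0.003322 = 0.003322 hr

Final: 0.003322 hr


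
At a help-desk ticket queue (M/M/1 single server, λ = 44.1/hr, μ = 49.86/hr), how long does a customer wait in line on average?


ρ = 44.1/49.86 = 0.8845
Wq = ρ/(μ−λ) = 0.8845/(49.86 − 44.1) = 0.8845/5.76 = 0.1536 hr

Final: 0.1536 hr


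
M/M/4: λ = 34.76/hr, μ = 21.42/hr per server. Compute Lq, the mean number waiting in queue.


a = λ/μ = 1.6228; ρ = a/4 = 0.4057
P₀ = 0.194630
Lq = P₀·a^c·ρ / (c!·(1−ρ)²) = 0.194630·6.93492·0.4057/(24·0.35320)
= 0.06460

Final: 0.06460


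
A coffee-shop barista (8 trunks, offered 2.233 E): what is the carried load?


B(8,2.233) = 0.001645 (Erlang-B)
Carried load = a(1 − B) = 2.233·(1 − 0.001645) = 2.233·0.998355 = 2.2293 E

Final: 2.2293 Erlangs


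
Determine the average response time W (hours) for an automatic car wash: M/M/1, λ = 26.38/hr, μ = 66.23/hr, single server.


W = 1/(μ−λ) = 1/(66.23 − 26.38) = 1/39.85 = 0.02509 hr

Final: 0.02509 hr


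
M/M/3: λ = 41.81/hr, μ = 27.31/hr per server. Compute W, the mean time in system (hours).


a = 1.5309; ρ = 0.5103; P₀ = 0.203083
Lq = P₀·a^c·ρ/(c!(1−ρ)²) = 0.25846
Wq = Lq/λ = 0.25846/41.81 = 0.006182 hr
W = Wq + 1/μ = 0.006182 + 0.03662 = 0.04280 hr

Final: 0.04280 hr


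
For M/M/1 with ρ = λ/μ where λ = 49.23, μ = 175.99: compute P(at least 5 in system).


ρ = 49.23/175.99 = 0.2797
P(N ≥ n) = ρ^n = 0.2797^5 = 0.001713

Final: 0.001713


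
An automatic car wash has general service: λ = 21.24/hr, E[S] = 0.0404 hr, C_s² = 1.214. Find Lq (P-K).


ρ = λ·E[S] = 21.24·0.0404 = 0.8581
Lq = ρ²(1+C_s²)/(2(1−ρ)) = 0.7363·(1+1.214)/(2·0.1419)
= 0.7363·2.2140/0.2838 = 5.74414

Final: 5.74414


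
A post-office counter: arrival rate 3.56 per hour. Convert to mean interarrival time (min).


Mean interarrival time = 1/λ = 1/3.56 hour = 0.28090 hour
In minutes: 0.28090 × 60 = 16.8539 min

Final: 16.8539 min


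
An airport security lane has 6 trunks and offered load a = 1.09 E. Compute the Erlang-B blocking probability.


B(c,a) = (a^c/c!) / Σ_{k=0}^{c} a^k/k!
a^6/6! = 0.002329
Σ terms (k=0..6): 1.00000 + 1.09000 + 0.59405 + 0.21584 + 0.05882 + 0.01282 + 0.002329 = 2.973855
B = 0.002329/2.973855 = 0.0007833

Final: 0.0007833


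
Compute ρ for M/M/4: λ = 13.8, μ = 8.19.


ρ = λ/(cμ) = 13.8/(4·8.19) = 13.8/32.76 = 0.4212

Final: 0.4212


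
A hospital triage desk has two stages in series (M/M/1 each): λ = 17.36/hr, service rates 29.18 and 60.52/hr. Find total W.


Each node sees arrival rate λ = 17.36/hr (tandem ⇒ throughput preserved).
W₁ = 1/(μ₁−λ) = 1/(29.18−17.36) = 0.08460 hr
W₂ = 1/(μ₂−λ) = 1/(60.52−17.36) = 0.02317 hr
W_total = W₁ + W₂ = 0.08460 + 0.02317 = 0.10777 hr

Final: 0.10777 hr


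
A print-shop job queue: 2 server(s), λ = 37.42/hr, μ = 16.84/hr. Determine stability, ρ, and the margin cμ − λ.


Total capacity cμ = 2·16.84 = 33.68/hr
ρ = λ/(cμ) = 37.42/33.68 = 1.1110
Stable ⇔ ρ < 1: NO
Spare capacity = cμ − λ = 33.68 − 37.42 = -3.74/hr

Final: ρ = 1.1110; unstable; margin = -3.74/hr


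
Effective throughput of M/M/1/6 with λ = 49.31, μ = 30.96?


ρ = 1.5927; P_K = (1−ρ)ρ^6/(1−ρ^7) = 0.387022
λ_eff = λ(1 − P_K) = 49.31·(1 − 0.387022) = 49.31·0.612978 = 30.2259 /hr

Final: 30.2259 /hr


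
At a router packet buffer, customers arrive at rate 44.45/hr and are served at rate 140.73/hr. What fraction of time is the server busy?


ρ = λ/μ = 44.45/140.73 = 0.3159

Final: 0.3159


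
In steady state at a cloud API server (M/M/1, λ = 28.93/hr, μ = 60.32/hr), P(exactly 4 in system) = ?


ρ = 28.93/60.32 = 0.4796
P_n = (1−ρ)·ρ^n = (1 − 0.4796)·0.4796^4 = 0.5204·0.052911 = 0.027535

Final: 0.027535


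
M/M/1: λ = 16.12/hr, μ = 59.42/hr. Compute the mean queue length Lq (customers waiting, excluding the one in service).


ρ = 16.12/59.42 = 0.2713
Lq = ρ²/(1−ρ) = 0.07360/0.7287 = 0.1010

Final: 0.1010


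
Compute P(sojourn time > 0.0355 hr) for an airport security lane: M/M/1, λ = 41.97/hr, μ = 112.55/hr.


W ~ Exponential(μ−λ) for M/M/1.
μ − λ = 112.55 − 41.97 = 70.5800
P(W > t) = e^{−(μ−λ)t} = e^{−2.5056} = 0.081627

Final: 0.081627


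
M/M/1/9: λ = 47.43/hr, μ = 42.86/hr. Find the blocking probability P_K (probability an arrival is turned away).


ρ = λ/μ = 47.43/42.86 = 1.1066
P_K = (1−ρ)ρ^K/(1−ρ^(K+1)) = (-0.1066·2.488907)/(1 − 2.754289)
= -0.265383/-1.754289 = 0.151276

Final: 0.151276


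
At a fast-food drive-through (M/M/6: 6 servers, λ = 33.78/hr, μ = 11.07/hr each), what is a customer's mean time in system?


a = 3.0515; ρ = 0.5086; P₀ = 0.046420
Lq = P₀·a^c·ρ/(c!(1−ρ)²) = 0.10962
Wq = Lq/λ = 0.10962/33.78 = 0.003245 hr
W = Wq + 1/μ = 0.003245 + 0.09033 = 0.09358 hr

Final: 0.09358 hr


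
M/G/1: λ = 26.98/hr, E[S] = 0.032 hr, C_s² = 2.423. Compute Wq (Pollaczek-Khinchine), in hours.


ρ = λ·E[S] = 26.98·0.032 = 0.8634
E[S²] = E[S]²(1+C_s²) = 0.032²·(1+2.423) = 0.003505
Wq = λ·E[S²]/(2(1−ρ)) = 26.98·0.003505/(2·0.1366) = 0.34605 hr

Final: 0.34605 hr


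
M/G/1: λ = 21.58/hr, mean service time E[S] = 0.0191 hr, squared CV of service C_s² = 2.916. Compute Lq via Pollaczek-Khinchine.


ρ = λ·E[S] = 21.58·0.0191 = 0.4122
Lq = ρ²(1+C_s²)/(2(1−ρ)) = 0.1699·(1+2.916)/(2·0.5878)
= 0.1699·3.9160/1.1756 = 0.56590

Final: 0.56590


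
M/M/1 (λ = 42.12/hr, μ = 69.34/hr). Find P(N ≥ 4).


ρ = 42.12/69.34 = 0.6074
P(N ≥ n) = ρ^n = 0.6074^4 = 0.136150

Final: 0.136150


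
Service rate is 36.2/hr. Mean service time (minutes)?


Mean service time = 1/μ = 1/36.2 hour = 0.02762 hour
In minutes: 0.02762 × 60 = 1.6575 min

Final: 1.6575 min


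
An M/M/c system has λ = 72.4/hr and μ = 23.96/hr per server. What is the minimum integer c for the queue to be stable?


Stability requires cμ > λ ⇔ c > λ/μ.
λ/μ = 72.4/23.96 = 3.0217
Minimum integer c = ⌊3.0217⌋ + 1 = 4
Check: 4·23.96 = 95.84 > 72.4, while 3·23.96 = 71.88 ≤ 72.4

Final: 4 servers


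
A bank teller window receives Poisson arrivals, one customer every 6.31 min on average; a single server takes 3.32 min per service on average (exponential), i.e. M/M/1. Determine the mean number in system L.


λ = 60/6.31 = 9.5087 /hr
μ = 60/3.32 = 18.0723 /hr
ρ = λ/μ = 9.5087/18.0723 = 0.5261
L = ρ/(1−ρ) = 0.5261/0.4739 = 1.1104

Final: 1.1104


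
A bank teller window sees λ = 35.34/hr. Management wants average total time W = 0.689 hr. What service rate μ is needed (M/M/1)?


W = 1/(μ−λ) ⇒ μ − λ = 1/W = 1/0.689 = 1.4514
μ = λ + 1/W = 35.34 + 1.4514 = 36.7914 per hr

Final: 36.7914 /hr


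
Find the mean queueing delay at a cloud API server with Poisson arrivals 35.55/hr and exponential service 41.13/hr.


ρ = 35.55/41.13 = 0.8643
Wq = ρ/(μ−λ) = 0.8643/(41.13 − 35.55) = 0.8643/5.58 = 0.1549 hr

Final: 0.1549 hr


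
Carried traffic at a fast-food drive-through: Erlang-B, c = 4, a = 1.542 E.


B(4,1.542) = 0.051463 (Erlang-B)
Carried load = a(1 − B) = 1.542·(1 − 0.051463) = 1.542·0.948537 = 1.4626 E

Final: 1.4626 Erlangs


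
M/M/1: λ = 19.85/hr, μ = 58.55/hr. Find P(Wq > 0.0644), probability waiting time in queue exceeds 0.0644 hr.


ρ = 19.85/58.55 = 0.3390
P(Wq > t) = ρ·e^{−(μ−λ)t} = 0.3390·e^{−2.4923}
= 0.3390·0.082721 = 0.028045

Final: 0.028045


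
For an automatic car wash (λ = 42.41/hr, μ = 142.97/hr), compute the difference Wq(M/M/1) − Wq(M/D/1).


ρ = 42.41/142.97 = 0.2966
Wq(M/M/1) = ρ/(μ−λ) = 0.2966/100.56 = 0.002950 hr
Wq(M/D/1) = ρ/(2(μ−λ)) = 0.001475 hr
Savings = 0.002950 − 0.001475 = 0.001475 hr

Final: 0.001475 hr


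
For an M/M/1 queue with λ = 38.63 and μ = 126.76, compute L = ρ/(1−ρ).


ρ = λ/μ = 38.63/126.76 = 0.3047
L = ρ/(1−ρ) = 0.3047/(1 − 0.3047) = 0.3047/0.6953 = 0.4383

Final: 0.4383


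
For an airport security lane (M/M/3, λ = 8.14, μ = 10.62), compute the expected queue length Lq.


a = λ/μ = 0.7665; ρ = a/3 = 0.2555
P₀ = 0.462743
Lq = P₀·a^c·ρ / (c!·(1−ρ)²) = 0.462743·0.45030·0.2555/(6·0.55429)
= 0.01601

Final: 0.01601


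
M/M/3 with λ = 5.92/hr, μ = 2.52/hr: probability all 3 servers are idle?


a = λ/μ = 5.92/2.52 = 2.3492; ρ = a/c = 0.7831
Σ_{k=0}^{2} a^k/k! (terms k=0..2) = 1.00000 + 2.34921 + 2.75939 = 6.10859
Tail: a^3/(3!(1−ρ)) = 12.96473/(6·0.2169) = 9.96071
P₀ = 1/(6.10859 + 9.96071) = 1/16.06930 = 0.062230

Final: 0.062230


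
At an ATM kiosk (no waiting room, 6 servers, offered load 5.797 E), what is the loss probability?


B(c,a) = (a^c/c!) / Σ_{k=0}^{c} a^k/k!
a^6/6! = 52.709307
Σ terms (k=0..6): 1.00000 + 5.79700 + 16.80260 + 32.46823 + 47.05459 + 54.55509 + 52.70931 = 210.386818
B = 52.709307/210.386818 = 0.250535

Final: 0.250535


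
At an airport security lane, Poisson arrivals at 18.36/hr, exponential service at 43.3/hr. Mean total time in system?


W = 1/(μ−λ) = 1/(43.3 − 18.36) = 1/24.94 = 0.04010 hr

Final: 0.04010 hr


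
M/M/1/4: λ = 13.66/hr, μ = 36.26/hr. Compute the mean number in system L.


ρ = 13.66/36.26 = 0.3767
L = ρ[1 − (K+1)ρ^K + Kρ^(K+1)] / [(1−ρ)(1−ρ^(K+1))]
Numerator: 0.3767·(1 − 5·0.020141 + 4·0.007588) = 0.350219
Denominator: (0.6233)·(0.992412) = 0.618547
L = 0.350219/0.618547 = 0.5662

Final: 0.5662


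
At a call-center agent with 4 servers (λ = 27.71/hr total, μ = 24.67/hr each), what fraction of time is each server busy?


ρ = λ/(cμ) = 27.71/(4·24.67) = 27.71/98.68 = 0.2808

Final: 0.2808


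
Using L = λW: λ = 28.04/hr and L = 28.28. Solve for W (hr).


W = L/λ = 28.28/28.04 = 1.0086 hr

Final: 1.0086 hr


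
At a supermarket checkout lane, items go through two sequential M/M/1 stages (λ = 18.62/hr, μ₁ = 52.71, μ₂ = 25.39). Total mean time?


Each node sees arrival rate λ = 18.62/hr (tandem ⇒ throughput preserved).
W₁ = 1/(μ₁−λ) = 1/(52.71−18.62) = 0.02933 hr
W₂ = 1/(μ₂−λ) = 1/(25.39−18.62) = 0.14771 hr
W_total = W₁ + W₂ = 0.02933 + 0.14771 = 0.17704 hr

Final: 0.17704 hr


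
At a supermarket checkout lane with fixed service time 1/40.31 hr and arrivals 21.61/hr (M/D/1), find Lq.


ρ = 21.61/40.31 = 0.5361
M/D/1: Lq = ρ²/(2(1−ρ)) = 0.2874/(2·0.4639) = 0.30976

Final: 0.30976


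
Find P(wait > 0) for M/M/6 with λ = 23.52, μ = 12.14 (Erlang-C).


a = λ/μ = 1.9374; ρ = a/6 = 0.3229
P₀ = 0.143903 (from M/M/c formula)
C(c,a) = [a^c/(c!(1−ρ))]·P₀ = [52.88248/(720·0.6771)]·0.143903
= 0.10847·0.143903 = 0.015610

Final: 0.015610


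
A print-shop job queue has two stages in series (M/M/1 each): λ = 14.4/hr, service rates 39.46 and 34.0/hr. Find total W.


Each node sees arrival rate λ = 14.4/hr (tandem ⇒ throughput preserved).
W₁ = 1/(μ₁−λ) = 1/(39.46−14.4) = 0.03990 hr
W₂ = 1/(μ₂−λ) = 1/(34.0−14.4) = 0.05102 hr
W_total = W₁ + W₂ = 0.03990 + 0.05102 = 0.09092 hr

Final: 0.09092 hr


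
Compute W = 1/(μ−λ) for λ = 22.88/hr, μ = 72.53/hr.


W = 1/(μ−λ) = 1/(72.53 − 22.88) = 1/49.65 = 0.02014 hr

Final: 0.02014 hr


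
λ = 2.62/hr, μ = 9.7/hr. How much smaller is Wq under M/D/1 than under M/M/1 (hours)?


ρ = 2.62/9.7 = 0.2701
Wq(M/M/1) = ρ/(μ−λ) = 0.2701/7.08 = 0.03815 hr
Wq(M/D/1) = ρ/(2(μ−λ)) = 0.01908 hr
Savings = 0.03815 − 0.01908 = 0.01908 hr

Final: 0.01908 hr


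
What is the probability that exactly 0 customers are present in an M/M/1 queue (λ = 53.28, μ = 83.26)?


ρ = 53.28/83.26 = 0.6399
P_n = (1−ρ)·ρ^n = (1 − 0.6399)·0.6399^0 = 0.3601·1.000000 = 0.360077

Final: 0.360077


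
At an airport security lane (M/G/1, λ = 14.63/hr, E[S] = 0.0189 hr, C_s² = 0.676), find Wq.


ρ = λ·E[S] = 14.63·0.0189 = 0.2765
E[S²] = E[S]²(1+C_s²) = 0.0189²·(1+0.676) = 0.0005987
Wq = λ·E[S²]/(2(1−ρ)) = 14.63·0.0005987/(2·0.7235) = 0.006053 hr

Final: 0.006053 hr


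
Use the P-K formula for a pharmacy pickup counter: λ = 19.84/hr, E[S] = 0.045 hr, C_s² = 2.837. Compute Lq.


ρ = λ·E[S] = 19.84·0.045 = 0.8928
Lq = ρ²(1+C_s²)/(2(1−ρ)) = 0.7971·(1+2.837)/(2·0.1072)
= 0.7971·3.8370/0.2144 = 14.26512

Final: 14.26512


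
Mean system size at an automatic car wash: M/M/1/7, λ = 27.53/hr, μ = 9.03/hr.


ρ = 27.53/9.03 = 3.0487
L = ρ[1 − (K+1)ρ^K + Kρ^(K+1)] / [(1−ρ)(1−ρ^(K+1))]
Numerator: 3.0487·(1 − 8·2448.100415 + 7·7463.588531) = 99575.419743
Denominator: (-2.0487)·(-7462.588531) = 15288.802637
L = 99575.419743/15288.802637 = 6.5130

Final: 6.5130


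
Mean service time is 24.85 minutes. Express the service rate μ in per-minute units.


μ = 1/(service time) in consistent units.
1 minute = 1 min, so μ = 1/24.85 = 0.04024 per minute

Final: 0.04024 /min


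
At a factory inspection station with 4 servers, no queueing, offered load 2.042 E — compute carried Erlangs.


B(4,2.042) = 0.099644 (Erlang-B)
Carried load = a(1 − B) = 2.042·(1 − 0.099644) = 2.042·0.900356 = 1.8385 E

Final: 1.8385 Erlangs


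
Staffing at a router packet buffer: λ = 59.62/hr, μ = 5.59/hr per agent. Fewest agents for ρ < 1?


Stability requires cμ > λ ⇔ c > λ/μ.
λ/μ = 59.62/5.59 = 10.6655
Minimum integer c = ⌊10.6655⌋ + 1 = 11
Check: 11·5.59 = 61.49 > 59.62, while 10·5.59 = 55.90 ≤ 59.62

Final: 11 servers


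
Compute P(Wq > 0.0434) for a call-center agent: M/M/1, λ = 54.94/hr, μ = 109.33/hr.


ρ = 54.94/109.33 = 0.5025
P(Wq > t) = ρ·e^{−(μ−λ)t} = 0.5025·e^{−2.3605}
= 0.5025·0.094371 = 0.047423

Final: 0.047423


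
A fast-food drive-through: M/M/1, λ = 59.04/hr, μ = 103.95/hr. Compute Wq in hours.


ρ = 59.04/103.95 = 0.5680
Wq = ρ/(μ−λ) = 0.5680/(103.95 − 59.04) = 0.5680/44.91 = 0.01265 hr

Final: 0.01265 hr


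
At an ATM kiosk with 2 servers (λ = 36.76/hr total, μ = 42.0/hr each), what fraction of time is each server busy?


ρ = λ/(cμ) = 36.76/(2·42.0) = 36.76/84.00 = 0.4376

Final: 0.4376


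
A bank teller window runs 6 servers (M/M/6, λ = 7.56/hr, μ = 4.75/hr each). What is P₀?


a = λ/μ = 7.56/4.75 = 1.5916; ρ = a/c = 0.2653
Σ_{k=0}^{5} a^k/k! (terms k=0..5) = 1.00000 + 1.59158 + 1.26656 + 0.67194 + 0.26736 + 0.08511 = 4.88255
Tail: a^6/(6!(1−ρ)) = 16.25433/(720·0.7347) = 0.03073
P₀ = 1/(4.88255 + 0.03073) = 1/4.91328 = 0.203530

Final: 0.203530


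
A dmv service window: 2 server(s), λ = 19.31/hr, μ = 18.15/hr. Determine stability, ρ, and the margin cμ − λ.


Total capacity cμ = 2·18.15 = 36.30/hr
ρ = λ/(cμ) = 19.31/36.30 = 0.5320
Stable ⇔ ρ < 1: YES
Spare capacity = cμ − λ = 36.30 − 19.31 = 16.99/hr

Final: ρ = 0.5320; stable; margin = 16.99/hr


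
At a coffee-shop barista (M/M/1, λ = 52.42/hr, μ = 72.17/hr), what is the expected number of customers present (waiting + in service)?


ρ = λ/μ = 52.42/72.17 = 0.7263
L = ρ/(1−ρ) = 0.7263/(1 − 0.7263) = 0.7263/0.2737 = 2.6542

Final: 2.6542


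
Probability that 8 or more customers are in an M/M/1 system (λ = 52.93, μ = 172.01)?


ρ = 52.93/172.01 = 0.3077
P(N ≥ n) = ρ^n = 0.3077^8 = 0.00008039

Final: 0.00008039


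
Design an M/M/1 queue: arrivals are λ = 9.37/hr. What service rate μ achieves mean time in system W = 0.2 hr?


W = 1/(μ−λ) ⇒ μ − λ = 1/W = 1/0.2 = 5.0000
μ = λ + 1/W = 9.37 + 5.0000 = 14.3700 per hr

Final: 14.3700 /hr


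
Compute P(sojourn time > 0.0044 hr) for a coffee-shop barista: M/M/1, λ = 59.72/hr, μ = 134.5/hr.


W ~ Exponential(μ−λ) for M/M/1.
μ − λ = 134.5 − 59.72 = 74.7800
P(W > t) = e^{−(μ−λ)t} = e^{−0.3290} = 0.719620

Final: 0.719620


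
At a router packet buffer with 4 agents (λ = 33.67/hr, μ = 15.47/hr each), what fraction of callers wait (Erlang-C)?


a = λ/μ = 2.1765; ρ = a/4 = 0.5441
P₀ = 0.107363 (from M/M/c formula)
C(c,a) = [a^c/(c!(1−ρ))]·P₀ = [22.43940/(24·0.4559)]·0.107363
= 2.05091·0.107363 = 0.220191

Final: 0.220191


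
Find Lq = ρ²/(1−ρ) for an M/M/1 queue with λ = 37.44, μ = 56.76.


ρ = 37.44/56.76 = 0.6596
Lq = ρ²/(1−ρ) = 0.4351/0.3404 = 1.2783

Final: 1.2783


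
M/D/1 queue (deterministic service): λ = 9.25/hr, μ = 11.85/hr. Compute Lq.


ρ = 9.25/11.85 = 0.7806
M/D/1: Lq = ρ²/(2(1−ρ)) = 0.6093/(2·0.2194) = 1.38855

Final: 1.38855


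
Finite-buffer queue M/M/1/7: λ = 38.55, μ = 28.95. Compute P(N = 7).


ρ = λ/μ = 38.55/28.95 = 1.3316
P_K = (1−ρ)ρ^K/(1−ρ^(K+1)) = (-0.3316·7.423876)/(1 − 9.885679)
= -2.461803/-8.885679 = 0.277053

Final: 0.277053


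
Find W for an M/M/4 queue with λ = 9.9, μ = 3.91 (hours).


a = 2.5320; ρ = 0.6330; P₀ = 0.070878
Lq = P₀·a^c·ρ/(c!(1−ρ)²) = 0.57040
Wq = Lq/λ = 0.57040/9.9 = 0.05762 hr
W = Wq + 1/μ = 0.05762 + 0.25575 = 0.31337 hr

Final: 0.31337 hr


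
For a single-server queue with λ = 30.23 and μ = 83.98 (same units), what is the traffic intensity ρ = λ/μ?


ρ = λ/μ = 30.23/83.98 = 0.3600

Final: 0.3600


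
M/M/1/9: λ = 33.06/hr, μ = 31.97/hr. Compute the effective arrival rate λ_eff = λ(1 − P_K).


ρ = 1.0341; P_K = (1−ρ)ρ^9/(1−ρ^10) = 0.115747
λ_eff = λ(1 − P_K) = 33.06·(1 − 0.115747) = 33.06·0.884253 = 29.2334 /hr

Final: 29.2334 /hr


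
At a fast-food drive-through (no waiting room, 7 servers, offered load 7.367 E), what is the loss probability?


B(c,a) = (a^c/c!) / Σ_{k=0}^{c} a^k/k!
a^7/7! = 233.670642
Σ terms (k=0..7): 1.00000 + 7.36700 + 27.13634 + 66.63782 + 122.73020 + 180.83067 + 222.02993 + 233.67064 = 861.402608
B = 233.670642/861.402608 = 0.271268

Final: 0.271268


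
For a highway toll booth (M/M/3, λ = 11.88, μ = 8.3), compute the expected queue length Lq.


a = λ/μ = 1.4313; ρ = a/3 = 0.4771
P₀ = 0.227773
Lq = P₀·a^c·ρ / (c!·(1−ρ)²) = 0.227773·2.93234·0.4771/(6·0.27342)
= 0.19425

Final: 0.19425


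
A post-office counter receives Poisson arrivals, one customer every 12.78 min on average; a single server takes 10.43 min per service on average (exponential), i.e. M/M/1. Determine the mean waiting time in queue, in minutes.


λ = 60/12.78 = 4.6948 /hr
μ = 60/10.43 = 5.7526 /hr
ρ = λ/μ = 4.6948/5.7526 = 0.8161
Wq = ρ/(μ−λ) = 0.8161/(5.7526−4.6948) = 0.77152 hr
In minutes: 0.77152·60 = 46.291 min

Final: 46.291 min


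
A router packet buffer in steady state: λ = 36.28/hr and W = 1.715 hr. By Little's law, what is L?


L = λW = 36.28·1.715 = 62.2202

Final: 62.2202


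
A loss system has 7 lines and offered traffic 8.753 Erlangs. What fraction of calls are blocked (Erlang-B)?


B(c,a) = (a^c/c!) / Σ_{k=0}^{c} a^k/k!
a^7/7! = 781.030444
Σ terms (k=0..7): 1.00000 + 8.75300 + 38.30750 + 111.76853 + 244.57748 + 428.15734 + 624.61020 + 781.03044 = 2238.204507
B = 781.030444/2238.204507 = 0.348954

Final: 0.348954


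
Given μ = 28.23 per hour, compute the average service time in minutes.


Mean service time = 1/μ = 1/28.23 hour = 0.03542 hour
In minutes: 0.03542 × 60 = 2.1254 min

Final: 2.1254 min


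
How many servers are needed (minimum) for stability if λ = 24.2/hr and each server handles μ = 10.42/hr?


Stability requires cμ > λ ⇔ c > λ/μ.
λ/μ = 24.2/10.42 = 2.3225
Minimum integer c = ⌊2.3225⌋ + 1 = 3
Check: 3·10.42 = 31.26 > 24.2, while 2·10.42 = 20.84 ≤ 24.2

Final: 3 servers


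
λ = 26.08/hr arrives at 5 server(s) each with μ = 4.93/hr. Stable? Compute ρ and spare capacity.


Total capacity cμ = 5·4.93 = 24.65/hr
ρ = λ/(cμ) = 26.08/24.65 = 1.0580
Stable ⇔ ρ < 1: NO
Spare capacity = cμ − λ = 24.65 − 26.08 = -1.43/hr

Final: ρ = 1.0580; unstable; margin = -1.43/hr


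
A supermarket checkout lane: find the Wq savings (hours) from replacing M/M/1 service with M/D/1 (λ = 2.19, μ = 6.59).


ρ = 2.19/6.59 = 0.3323
Wq(M/M/1) = ρ/(μ−λ) = 0.3323/4.40 = 0.07553 hr
Wq(M/D/1) = ρ/(2(μ−λ)) = 0.03776 hr
Savings = 0.07553 − 0.03776 = 0.03776 hr

Final: 0.03776 hr


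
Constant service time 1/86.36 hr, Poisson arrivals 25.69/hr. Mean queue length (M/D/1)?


ρ = 25.69/86.36 = 0.2975
M/D/1: Lq = ρ²/(2(1−ρ)) = 0.08849/(2·0.7025) = 0.06298

Final: 0.06298


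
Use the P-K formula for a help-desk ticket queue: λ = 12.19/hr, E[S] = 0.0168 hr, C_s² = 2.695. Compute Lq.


ρ = λ·E[S] = 12.19·0.0168 = 0.2048
Lq = ρ²(1+C_s²)/(2(1−ρ)) = 0.04194·(1+2.695)/(2·0.7952)
= 0.04194·3.6950/1.5904 = 0.09744

Final: 0.09744


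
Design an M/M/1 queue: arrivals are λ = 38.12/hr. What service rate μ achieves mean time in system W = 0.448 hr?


W = 1/(μ−λ) ⇒ μ − λ = 1/W = 1/0.448 = 2.2321
μ = λ + 1/W = 38.12 + 2.2321 = 40.3521 per hr

Final: 40.3521 /hr


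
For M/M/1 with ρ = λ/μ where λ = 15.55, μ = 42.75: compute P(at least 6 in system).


ρ = 15.55/42.75 = 0.3637
P(N ≥ n) = ρ^n = 0.3637^6 = 0.002316

Final: 0.002316


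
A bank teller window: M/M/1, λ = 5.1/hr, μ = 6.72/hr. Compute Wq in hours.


ρ = 5.1/6.72 = 0.7589
Wq = ρ/(μ−λ) = 0.7589/(6.72 − 5.1) = 0.7589/1.62 = 0.4685 hr

Final: 0.4685 hr


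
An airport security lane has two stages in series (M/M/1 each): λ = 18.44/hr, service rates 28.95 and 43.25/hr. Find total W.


Each node sees arrival rate λ = 18.44/hr (tandem ⇒ throughput preserved).
W₁ = 1/(μ₁−λ) = 1/(28.95−18.44) = 0.09515 hr
W₂ = 1/(μ₂−λ) = 1/(43.25−18.44) = 0.04031 hr
W_total = W₁ + W₂ = 0.09515 + 0.04031 = 0.13545 hr

Final: 0.13545 hr


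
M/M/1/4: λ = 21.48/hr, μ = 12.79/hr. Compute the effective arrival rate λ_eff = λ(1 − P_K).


ρ = 1.6794; P_K = (1−ρ)ρ^4/(1−ρ^5) = 0.437293
λ_eff = λ(1 − P_K) = 21.48·(1 − 0.437293) = 21.48·0.562707 = 12.0869 /hr

Final: 12.0869 /hr


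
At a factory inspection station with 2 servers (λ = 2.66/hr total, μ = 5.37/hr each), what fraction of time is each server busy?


ρ = λ/(cμ) = 2.66/(2·5.37) = 2.66/10.74 = 0.2477

Final: 0.2477


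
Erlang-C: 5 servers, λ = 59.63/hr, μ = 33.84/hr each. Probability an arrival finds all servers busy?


a = λ/μ = 1.7621; ρ = a/5 = 0.3524
P₀ = 0.171031 (from M/M/c formula)
C(c,a) = [a^c/(c!(1−ρ))]·P₀ = [16.98917/(120·0.6476)]·0.171031
= 0.21862·0.171031 = 0.037392

Final: 0.037392


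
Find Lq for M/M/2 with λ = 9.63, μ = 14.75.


a = λ/μ = 0.6529; ρ = a/2 = 0.3264
P₀ = 0.507795
Lq = P₀·a^c·ρ / (c!·(1−ρ)²) = 0.507795·0.42625·0.3264/(2·0.45368)
= 0.07787

Final: 0.07787


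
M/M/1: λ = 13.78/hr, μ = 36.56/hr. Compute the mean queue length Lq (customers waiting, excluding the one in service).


ρ = 13.78/36.56 = 0.3769
Lq = ρ²/(1−ρ) = 0.1421/0.6231 = 0.2280

Final: 0.2280


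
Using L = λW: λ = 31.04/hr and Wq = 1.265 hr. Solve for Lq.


Lq = λWq = 31.04·1.265 = 39.2656

Final: 39.2656


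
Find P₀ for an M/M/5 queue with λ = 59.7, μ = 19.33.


a = λ/μ = 59.7/19.33 = 3.0885; ρ = a/c = 0.6177
Σ_{k=0}^{4} a^k/k! (terms k=0..4) = 1.00000 + 3.08846 + 4.76930 + 4.90994 + 3.79104 = 17.55875
Tail: a^5/(5!(1−ρ)) = 281.00392/(120·0.3823) = 6.12518
P₀ = 1/(17.55875 + 6.12518) = 1/23.68393 = 0.042223

Final: 0.042223


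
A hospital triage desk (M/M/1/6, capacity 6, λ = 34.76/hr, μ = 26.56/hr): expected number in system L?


ρ = 34.76/26.56 = 1.3087
L = ρ[1 − (K+1)ρ^K + Kρ^(K+1)] / [(1−ρ)(1−ρ^(K+1))]
Numerator: 1.3087·(1 − 7·5.024701 + 6·6.576001) = 6.914182
Denominator: (-0.3087)·(-5.576001) = 1.721506
L = 6.914182/1.721506 = 4.0164

Final: 4.0164


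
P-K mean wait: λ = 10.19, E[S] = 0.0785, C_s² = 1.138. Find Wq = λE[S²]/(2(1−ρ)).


ρ = λ·E[S] = 10.19·0.0785 = 0.7999
E[S²] = E[S]²(1+C_s²) = 0.0785²·(1+1.138) = 0.013175
Wq = λ·E[S²]/(2(1−ρ)) = 10.19·0.013175/(2·0.2001) = 0.33549 hr

Final: 0.33549 hr


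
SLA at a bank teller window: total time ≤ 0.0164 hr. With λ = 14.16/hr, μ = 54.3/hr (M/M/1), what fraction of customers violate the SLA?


W ~ Exponential(μ−λ) for M/M/1.
μ − λ = 54.3 − 14.16 = 40.1400
P(W > t) = e^{−(μ−λ)t} = e^{−0.6583} = 0.517733

Final: 0.517733


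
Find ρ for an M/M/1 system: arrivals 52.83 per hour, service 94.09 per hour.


ρ = λ/μ = 52.83/94.09 = 0.5615

Final: 0.5615


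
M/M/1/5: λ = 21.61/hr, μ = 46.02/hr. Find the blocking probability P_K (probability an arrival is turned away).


ρ = λ/μ = 21.61/46.02 = 0.4696
P_K = (1−ρ)ρ^K/(1−ρ^(K+1)) = (0.5304·0.022832)/(1 − 0.010721)
= 0.012110/0.989279 = 0.012242

Final: 0.012242


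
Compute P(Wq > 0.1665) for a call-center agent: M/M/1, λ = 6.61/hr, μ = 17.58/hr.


ρ = 6.61/17.58 = 0.3760
P(Wq > t) = ρ·e^{−(μ−λ)t} = 0.3760·e^{−1.8265}
= 0.3760·0.160975 = 0.060526

Final: 0.060526


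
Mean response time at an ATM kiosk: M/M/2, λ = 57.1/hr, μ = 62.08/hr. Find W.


a = 0.9198; ρ = 0.4599; P₀ = 0.369966
Lq = P₀·a^c·ρ/(c!(1−ρ)²) = 0.24671
Wq = Lq/λ = 0.24671/57.1 = 0.004321 hr
W = Wq + 1/μ = 0.004321 + 0.01611 = 0.02043 hr

Final: 0.02043 hr


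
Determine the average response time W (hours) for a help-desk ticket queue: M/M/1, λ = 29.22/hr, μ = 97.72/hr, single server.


W = 1/(μ−λ) = 1/(97.72 − 29.22) = 1/68.50 = 0.01460 hr

Final: 0.01460 hr


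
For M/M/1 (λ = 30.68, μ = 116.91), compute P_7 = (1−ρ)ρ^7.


ρ = 30.68/116.91 = 0.2624
P_n = (1−ρ)·ρ^n = (1 − 0.2624)·0.2624^7 = 0.7376·0.00008571 = 0.00006322

Final: 0.00006322


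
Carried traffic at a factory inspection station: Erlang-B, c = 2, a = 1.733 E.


B(2,1.733) = 0.354609 (Erlang-B)
Carried load = a(1 − B) = 1.733·(1 − 0.354609) = 1.733·0.645391 = 1.1185 E

Final: 1.1185 Erlangs


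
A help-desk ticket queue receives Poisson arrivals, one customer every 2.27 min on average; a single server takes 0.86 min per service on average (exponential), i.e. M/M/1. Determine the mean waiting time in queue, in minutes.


λ = 60/2.27 = 26.4317 /hr
μ = 60/0.86 = 69.7674 /hr
ρ = λ/μ = 26.4317/69.7674 = 0.3789
Wq = ρ/(μ−λ) = 0.3789/(69.7674−26.4317) = 0.008742 hr
In minutes: 0.008742·60 = 0.5245 min

Final: 0.5245 min


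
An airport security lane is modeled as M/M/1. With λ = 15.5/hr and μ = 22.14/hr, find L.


ρ = λ/μ = 15.5/22.14 = 0.7001
L = ρ/(1−ρ) = 0.7001/(1 − 0.7001) = 0.7001/0.2999 = 2.3343

Final: 2.3343


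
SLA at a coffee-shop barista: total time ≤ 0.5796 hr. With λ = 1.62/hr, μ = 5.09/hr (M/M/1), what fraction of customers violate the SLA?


W ~ Exponential(μ−λ) for M/M/1.
μ − λ = 5.09 − 1.62 = 3.4700
P(W > t) = e^{−(μ−λ)t} = e^{−2.0112} = 0.133826

Final: 0.133826


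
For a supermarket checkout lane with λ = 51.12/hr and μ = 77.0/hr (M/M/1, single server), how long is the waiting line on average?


ρ = 51.12/77.0 = 0.6639
Lq = ρ²/(1−ρ) = 0.4408/0.3361 = 1.3114

Final: 1.3114


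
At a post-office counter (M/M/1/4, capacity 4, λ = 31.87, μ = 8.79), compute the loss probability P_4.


ρ = λ/μ = 31.87/8.79 = 3.6257
P_K = (1−ρ)ρ^K/(1−ρ^(K+1)) = (-2.6257·172.811545)/(1 − 626.564727)
= -453.753181/-625.564727 = 0.725350

Final: 0.725350


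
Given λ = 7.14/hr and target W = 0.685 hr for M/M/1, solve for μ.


W = 1/(μ−λ) ⇒ μ − λ = 1/W = 1/0.685 = 1.4599
μ = λ + 1/W = 7.14 + 1.4599 = 8.5999 per hr

Final: 8.5999 /hr


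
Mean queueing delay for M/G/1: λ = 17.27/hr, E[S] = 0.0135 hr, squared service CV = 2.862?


ρ = λ·E[S] = 17.27·0.0135 = 0.2331
E[S²] = E[S]²(1+C_s²) = 0.0135²·(1+2.862) = 0.0007038
Wq = λ·E[S²]/(2(1−ρ)) = 17.27·0.0007038/(2·0.7669) = 0.007926 hr

Final: 0.007926 hr


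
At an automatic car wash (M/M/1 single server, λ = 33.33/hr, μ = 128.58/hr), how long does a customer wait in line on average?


ρ = 33.33/128.58 = 0.2592
Wq = ρ/(μ−λ) = 0.2592/(128.58 − 33.33) = 0.2592/95.25 = 0.002721 hr

Final: 0.002721 hr


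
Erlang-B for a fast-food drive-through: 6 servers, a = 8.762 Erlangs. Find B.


B(c,a) = (a^c/c!) / Σ_{k=0}^{c} a^k/k!
a^6/6! = 628.473538
Σ terms (k=0..6): 1.00000 + 8.76200 + 38.38632 + 112.11365 + 245.58495 + 430.36307 + 628.47354 = 1464.683536
B = 628.473538/1464.683536 = 0.429085

Final: 0.429085


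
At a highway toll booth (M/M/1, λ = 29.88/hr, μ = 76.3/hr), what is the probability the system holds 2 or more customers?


ρ = 29.88/76.3 = 0.3916
P(N ≥ n) = ρ^n = 0.3916^2 = 0.153360

Final: 0.153360


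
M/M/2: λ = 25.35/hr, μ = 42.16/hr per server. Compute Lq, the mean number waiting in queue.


a = λ/μ = 0.6013; ρ = a/2 = 0.3006
P₀ = 0.537704
Lq = P₀·a^c·ρ / (c!·(1−ρ)²) = 0.537704·0.36154·0.3006/(2·0.48910)
= 0.05975

Final: 0.05975


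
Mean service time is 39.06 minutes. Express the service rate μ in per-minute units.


μ = 1/(service time) in consistent units.
1 minute = 1 min, so μ = 1/39.06 = 0.02560 per minute

Final: 0.02560 /min


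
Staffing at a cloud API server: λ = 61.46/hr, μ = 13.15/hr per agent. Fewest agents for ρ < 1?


Stability requires cμ > λ ⇔ c > λ/μ.
λ/μ = 61.46/13.15 = 4.6738
Minimum integer c = ⌊4.6738⌋ + 1 = 5
Check: 5·13.15 = 65.75 > 61.46, while 4·13.15 = 52.60 ≤ 61.46

Final: 5 servers


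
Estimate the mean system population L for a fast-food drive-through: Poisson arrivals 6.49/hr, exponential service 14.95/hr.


ρ = λ/μ = 6.49/14.95 = 0.4341
L = ρ/(1−ρ) = 0.4341/(1 − 0.4341) = 0.4341/0.5659 = 0.7671

Final: 0.7671


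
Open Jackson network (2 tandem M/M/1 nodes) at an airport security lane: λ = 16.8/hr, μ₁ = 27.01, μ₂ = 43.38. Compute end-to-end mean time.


Each node sees arrival rate λ = 16.8/hr (tandem ⇒ throughput preserved).
W₁ = 1/(μ₁−λ) = 1/(27.01−16.8) = 0.09794 hr
W₂ = 1/(μ₂−λ) = 1/(43.38−16.8) = 0.03762 hr
W_total = W₁ + W₂ = 0.09794 + 0.03762 = 0.13557 hr

Final: 0.13557 hr


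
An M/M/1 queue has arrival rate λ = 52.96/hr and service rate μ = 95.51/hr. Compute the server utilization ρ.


ρ = λ/μ = 52.96/95.51 = 0.5545

Final: 0.5545


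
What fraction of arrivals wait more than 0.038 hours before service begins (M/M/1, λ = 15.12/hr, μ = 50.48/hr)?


ρ = 15.12/50.48 = 0.2995
P(Wq > t) = ρ·e^{−(μ−λ)t} = 0.2995·e^{−1.3437}
= 0.2995·0.260884 = 0.078141

Final: 0.078141


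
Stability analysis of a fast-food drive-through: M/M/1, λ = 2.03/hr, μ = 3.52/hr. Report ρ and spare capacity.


Total capacity cμ = 1·3.52 = 3.52/hr
ρ = λ/(cμ) = 2.03/3.52 = 0.5767
Stable ⇔ ρ < 1: YES
Spare capacity = cμ − λ = 3.52 − 2.03 = 1.49/hr

Final: ρ = 0.5767; stable; margin = 1.49/hr


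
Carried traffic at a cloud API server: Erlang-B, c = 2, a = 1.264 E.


B(2,1.264) = 0.260819 (Erlang-B)
Carried load = a(1 − B) = 1.264·(1 − 0.260819) = 1.264·0.739181 = 0.9343 E

Final: 0.9343 Erlangs


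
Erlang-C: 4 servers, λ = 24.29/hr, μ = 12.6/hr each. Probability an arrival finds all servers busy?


a = λ/μ = 1.9278; ρ = a/4 = 0.4819
P₀ = 0.141028 (from M/M/c formula)
C(c,a) = [a^c/(c!(1−ρ))]·P₀ = [13.81109/(24·0.5181)]·0.141028
= 1.11081·0.141028 = 0.156655

Final: 0.156655


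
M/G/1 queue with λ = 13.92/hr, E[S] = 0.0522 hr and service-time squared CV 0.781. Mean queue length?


ρ = λ·E[S] = 13.92·0.0522 = 0.7266
Lq = ρ²(1+C_s²)/(2(1−ρ)) = 0.5280·(1+0.781)/(2·0.2734)
= 0.5280·1.7810/0.5468 = 1.71986

Final: 1.71986


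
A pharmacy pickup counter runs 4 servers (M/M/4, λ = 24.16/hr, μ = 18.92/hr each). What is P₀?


a = λ/μ = 24.16/18.92 = 1.2770; ρ = a/c = 0.3192
Σ_{k=0}^{3} a^k/k! (terms k=0..3) = 1.00000 + 1.27696 + 0.81531 + 0.34704 = 3.43930
Tail: a^4/(4!(1−ρ)) = 2.65891/(24·0.6808) = 0.16274
P₀ = 1/(3.43930 + 0.16274) = 1/3.60204 = 0.277620

Final: 0.277620


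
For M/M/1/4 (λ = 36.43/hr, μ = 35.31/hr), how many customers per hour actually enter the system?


ρ = 1.0317; P_K = (1−ρ)ρ^4/(1−ρ^5) = 0.212681
λ_eff = λ(1 − P_K) = 36.43·(1 − 0.212681) = 36.43·0.787319 = 28.6820 /hr

Final: 28.6820 /hr


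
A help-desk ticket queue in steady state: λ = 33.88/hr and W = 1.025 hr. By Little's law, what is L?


L = λW = 33.88·1.025 = 34.7270

Final: 34.7270


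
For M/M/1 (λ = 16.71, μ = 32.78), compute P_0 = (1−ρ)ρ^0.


ρ = 16.71/32.78 = 0.5098
P_n = (1−ρ)·ρ^n = (1 − 0.5098)·0.5098^0 = 0.4902·1.000000 = 0.490238

Final: 0.490238


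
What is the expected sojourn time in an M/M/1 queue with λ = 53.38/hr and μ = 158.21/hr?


W = 1/(μ−λ) = 1/(158.21 − 53.38) = 1/104.83 = 0.009539 hr

Final: 0.009539 hr


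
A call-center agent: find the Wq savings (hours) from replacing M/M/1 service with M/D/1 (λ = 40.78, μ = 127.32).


ρ = 40.78/127.32 = 0.3203
Wq(M/M/1) = ρ/(μ−λ) = 0.3203/86.54 = 0.003701 hr
Wq(M/D/1) = ρ/(2(μ−λ)) = 0.001851 hr
Savings = 0.003701 − 0.001851 = 0.001851 hr

Final: 0.001851 hr


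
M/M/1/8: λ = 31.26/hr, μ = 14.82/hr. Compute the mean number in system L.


ρ = 31.26/14.82 = 2.1093
L = ρ[1 − (K+1)ρ^K + Kρ^(K+1)] / [(1−ρ)(1−ρ^(K+1))]
Numerator: 2.1093·(1 − 9·391.855693 + 8·826.545813) = 6510.739299
Denominator: (-1.1093)·(-825.545813) = 915.787663
L = 6510.739299/915.787663 = 7.1094

Final: 7.1094


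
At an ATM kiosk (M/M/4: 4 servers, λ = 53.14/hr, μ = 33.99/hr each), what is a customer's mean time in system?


a = 1.5634; ρ = 0.3909; P₀ = 0.206995
Lq = P₀·a^c·ρ/(c!(1−ρ)²) = 0.05427
Wq = Lq/λ = 0.05427/53.14 = 0.001021 hr
W = Wq + 1/μ = 0.001021 + 0.02942 = 0.03044 hr

Final: 0.03044 hr


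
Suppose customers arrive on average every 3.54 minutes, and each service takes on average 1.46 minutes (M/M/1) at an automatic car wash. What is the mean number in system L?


λ = 60/3.54 = 16.9492 /hr
μ = 60/1.46 = 41.0959 /hr
ρ = λ/μ = 16.9492/41.0959 = 0.4124
L = ρ/(1−ρ) = 0.4124/0.5876 = 0.7019

Final: 0.7019


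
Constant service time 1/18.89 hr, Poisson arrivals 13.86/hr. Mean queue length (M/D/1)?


ρ = 13.86/18.89 = 0.7337
M/D/1: Lq = ρ²/(2(1−ρ)) = 0.5383/(2·0.2663) = 1.01087

Final: 1.01087


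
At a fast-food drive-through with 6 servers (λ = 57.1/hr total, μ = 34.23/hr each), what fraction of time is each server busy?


ρ = λ/(cμ) = 57.1/(6·34.23) = 57.1/205.38 = 0.2780

Final: 0.2780


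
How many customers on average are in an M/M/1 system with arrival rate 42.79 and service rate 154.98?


ρ = λ/μ = 42.79/154.98 = 0.2761
L = ρ/(1−ρ) = 0.2761/(1 − 0.2761) = 0.2761/0.7239 = 0.3814

Final: 0.3814


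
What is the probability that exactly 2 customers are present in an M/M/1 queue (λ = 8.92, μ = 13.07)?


ρ = 8.92/13.07 = 0.6825
P_n = (1−ρ)·ρ^n = (1 − 0.6825)·0.6825^2 = 0.3175·0.465778 = 0.147894

Final: 0.147894
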